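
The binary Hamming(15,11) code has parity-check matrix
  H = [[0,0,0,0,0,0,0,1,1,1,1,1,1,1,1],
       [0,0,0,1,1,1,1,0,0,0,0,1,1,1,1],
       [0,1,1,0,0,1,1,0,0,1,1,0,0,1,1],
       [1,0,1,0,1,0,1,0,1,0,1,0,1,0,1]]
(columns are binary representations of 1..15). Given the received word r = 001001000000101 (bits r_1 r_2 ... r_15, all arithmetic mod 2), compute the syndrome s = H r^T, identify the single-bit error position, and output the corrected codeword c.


s = (0, 1, 1, 1)^T, error position = 7, corrected codeword c = 001001100000101

Compute s = H r^T mod 2 one row at a time:
  s_1 = 0 + 0 + 0 + 0 + 0 + 1 + 0 + 1 = 2 ≡ 0 (mod 2).
  s_2 = 0 + 0 + 1 + 0 + 0 + 1 + 0 + 1 = 3 ≡ 1 (mod 2).
  s_3 = 0 + 1 + 1 + 0 + 0 + 0 + 0 + 1 = 3 ≡ 1 (mod 2).
  s_4 = 0 + 1 + 0 + 0 + 0 + 0 + 1 + 1 = 3 ≡ 1 (mod 2).
s = (0, 1, 1, 1)^T — this equals column 7 of H (binary 0111), so error is at position 7.
Correct: flip bit 7 of r = 001001000000101 to get c = 001001100000101.


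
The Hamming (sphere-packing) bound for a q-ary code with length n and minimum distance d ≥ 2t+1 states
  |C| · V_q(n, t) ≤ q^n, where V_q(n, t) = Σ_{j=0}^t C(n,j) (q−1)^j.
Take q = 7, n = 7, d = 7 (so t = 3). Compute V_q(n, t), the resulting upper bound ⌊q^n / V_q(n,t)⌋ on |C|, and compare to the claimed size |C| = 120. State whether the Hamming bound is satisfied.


V_q(n, t) = 8359, q^n = 823543, Hamming bound = 98, |C| = 120 > bound (violated).

Step 1: Compute V_q(n, t) = Σ_{j=0}^3 C(n, j) (q−1)^j.
  j = 0: C(7,0)·(6)^0 = 1·1 = 1.
  j = 1: C(7,1)·(6)^1 = 7·6 = 42.
  j = 2: C(7,2)·(6)^2 = 21·36 = 756.
  j = 3: C(7,3)·(6)^3 = 35·216 = 7560.
  V_q(n, t) = 1 + 42 + 756 + 7560 = 8359.
Step 2: q^n = 7^7 = 823543.
Step 3: Hamming bound ⌊q^n / V_q(n,t)⌋ = ⌊823543/8359⌋ = 98.
Step 4: Compare |C| = 120 to 98: violated.
The claimed |C| lies above the Hamming bound, so no 7-ary code of length 7 with d ≥ 7 can have 120 codewords.


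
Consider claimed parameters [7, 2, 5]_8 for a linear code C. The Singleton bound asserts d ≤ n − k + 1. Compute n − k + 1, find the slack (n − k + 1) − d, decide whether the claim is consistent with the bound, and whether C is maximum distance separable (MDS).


Singleton RHS = n − k + 1 = 6, slack = 1, bound satisfied, not MDS.

Singleton bound: d ≤ n − k + 1.
Here n = 7, k = 2, so n − k + 1 = 6.
Given d = 5, check d ≤ 6: YES.
Slack = (n − k + 1) − d = 1.
The code is NOT MDS (slack = 1 > 0).
Description: the claimed parameters are [7, 2, 5]_8; such a code would be non-MDS.


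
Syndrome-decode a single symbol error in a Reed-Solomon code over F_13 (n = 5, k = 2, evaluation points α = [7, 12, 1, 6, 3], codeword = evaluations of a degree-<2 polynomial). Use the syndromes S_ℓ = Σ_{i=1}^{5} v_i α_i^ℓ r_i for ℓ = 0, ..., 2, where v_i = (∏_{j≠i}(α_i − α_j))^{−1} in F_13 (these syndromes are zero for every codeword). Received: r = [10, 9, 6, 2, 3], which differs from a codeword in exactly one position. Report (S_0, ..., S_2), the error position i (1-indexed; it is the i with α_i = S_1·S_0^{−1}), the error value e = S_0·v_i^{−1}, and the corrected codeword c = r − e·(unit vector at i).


S = (3, 5, 4), error at position 4, error magnitude e = 10, c = [10, 9, 6, 5, 3].

Step 1: column multipliers v_i = (∏_{j≠i}(α_i − α_j))^{−1} mod 13.
  i = 1 (α = 7): (7−12)(7−1)(7−6)(7−3) = (−5)·6·1·4 = −120 ≡ 10, so v_1 = 10^{−1} = 4 (mod 13).
  i = 2 (α = 12): (12−7)(12−1)(12−6)(12−3) = 5·11·6·9 = 2970 ≡ 6, so v_2 = 6^{−1} = 11 (mod 13).
  i = 3 (α = 1): (1−7)(1−12)(1−6)(1−3) = (−6)·(−11)·(−5)·(−2) = 660 ≡ 10, so v_3 = 10^{−1} = 4 (mod 13).
  i = 4 (α = 6): (6−7)(6−12)(6−1)(6−3) = (−1)·(−6)·5·3 = 90 ≡ 12, so v_4 = 12^{−1} = 12 (mod 13).
  i = 5 (α = 3): (3−7)(3−12)(3−1)(3−6) = (−4)·(−9)·2·(−3) = −216 ≡ 5, so v_5 = 5^{−1} = 8 (mod 13).
  v = [4, 11, 4, 12, 8].
Step 2: syndromes of r = [10, 9, 6, 2, 3] (all sums mod 13).
  S_0 = Σ v_i r_i = 4·10 + 11·9 + 4·6 + 12·2 + 8·3 = 211 ≡ 3.
  S_1 = Σ v_i α_i r_i = 4·7·10 + 11·12·9 + 4·1·6 + 12·6·2 + 8·3·3 = 1708 ≡ 5.
  α_i^2 mod 13 = [10, 1, 1, 10, 9].
  S_2 = Σ v_i α_i^2 r_i = 4·10·10 + 11·1·9 + 4·1·6 + 12·10·2 + 8·9·3 = 979 ≡ 4.
  S = (3, 5, 4) ≠ 0, so r is not a codeword (an error is present).
Step 3: locate the error. For a single error e at position i, S_ℓ = v_i·e·α_i^ℓ, so α_err = S_1/S_0.
  S_0^{−1} = 3^{−1} = 9 (mod 13), so α_err = 5·9 = 45 ≡ 6 = α_4. Error position i = 4.
  Consistency check: S_2/S_1 = 4·8 = 32 ≡ 6 = α_err ✓ (single-error assumption holds).
Step 4: error magnitude e = S_0/v_4 = S_0·∏_{j≠4}(α_4 − α_j) = 3·12 = 36 ≡ 10 (mod 13).
Step 5: correct position 4: c_4 = r_4 − e = 2 − 10 ≡ 5 (mod 13). Hence c = [10, 9, 6, 5, 3].
  Check: interpolating c through the α_i gives m(x) = 1 + 5·x (degree < 2) with m(α_i) = c_i for every i, so c is indeed a codeword.


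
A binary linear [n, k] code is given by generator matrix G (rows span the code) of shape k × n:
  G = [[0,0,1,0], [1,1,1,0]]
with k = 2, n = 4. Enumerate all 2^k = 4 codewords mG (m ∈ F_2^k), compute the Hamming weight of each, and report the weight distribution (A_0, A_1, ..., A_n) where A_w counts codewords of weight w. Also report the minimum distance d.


Weight distribution: A_0 = 1, A_1 = 1, A_2 = 1, A_3 = 1. Minimum distance d = 1.

Enumerate all 2^2 = 4 messages m ∈ F_2^2.
For each, compute codeword c = mG in F_2^4, then tally its weight.
  m = 00 → c = 0000, weight = 0.
  m = 10 → c = 0010, weight = 1.
  m = 01 → c = 1110, weight = 3.
  m = 11 → c = 1100, weight = 2.
Tally weights:
  weight 0: 1 codewords.
  weight 1: 1 codewords.
  weight 2: 1 codewords.
  weight 3: 1 codewords.
Minimum distance d = smallest w > 0 with A_w > 0 = 1.
Sanity: Σ A_w = 4 = 2^2 = 4 ✓.


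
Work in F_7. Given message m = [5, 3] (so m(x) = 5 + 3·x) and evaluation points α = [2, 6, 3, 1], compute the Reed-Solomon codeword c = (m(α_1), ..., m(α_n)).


c = [4, 2, 0, 1]

Message polynomial: m(x) = 5 + 3·x (mod 7).
For each evaluation point α_i, compute m(α_i) mod 7:
  α_1 = 2: Horner steps 3 → 4, so m(2) = 4.
  α_2 = 6: Horner steps 3 → 2, so m(6) = 2.
  α_3 = 3: Horner steps 3 → 0, so m(3) = 0.
  α_4 = 1: Horner steps 3 → 1, so m(1) = 1.
Codeword c = [4, 2, 0, 1] ∈ F_7^4.


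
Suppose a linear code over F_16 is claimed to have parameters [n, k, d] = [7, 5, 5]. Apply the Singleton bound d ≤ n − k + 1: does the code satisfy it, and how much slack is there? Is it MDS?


Singleton RHS = n − k + 1 = 3, slack = -2, bound violated (no such code; not MDS).

Singleton bound: d ≤ n − k + 1.
Here n = 7, k = 5, so n − k + 1 = 3.
Given d = 5, check d ≤ 3: NO.
Slack = (n − k + 1) − d = -2.
The slack is negative: d = 5 exceeds n − k + 1 = 3 by 2, so the Singleton bound is violated and no linear [7, 5, 5]_16 code can exist. In particular it is not MDS (MDS requires d = n − k + 1 exactly).
Description: the claimed parameters are [7, 5, 5]_16; such a code would be impossible (violates the Singleton bound).


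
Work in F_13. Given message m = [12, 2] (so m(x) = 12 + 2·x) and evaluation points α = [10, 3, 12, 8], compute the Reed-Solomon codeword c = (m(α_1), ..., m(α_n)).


c = [6, 5, 10, 2]

Message polynomial: m(x) = 12 + 2·x (mod 13).
For each evaluation point α_i, compute m(α_i) mod 13:
  α_1 = 10: Horner steps 2 → 6, so m(10) = 6.
  α_2 = 3: Horner steps 2 → 5, so m(3) = 5.
  α_3 = 12: Horner steps 2 → 10, so m(12) = 10.
  α_4 = 8: Horner steps 2 → 2, so m(8) = 2.
Codeword c = [6, 5, 10, 2] ∈ F_13^4.


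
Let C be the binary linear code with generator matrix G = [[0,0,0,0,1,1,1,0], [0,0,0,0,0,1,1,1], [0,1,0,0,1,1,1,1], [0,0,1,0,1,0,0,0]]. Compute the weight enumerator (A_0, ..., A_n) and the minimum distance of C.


Weight distribution: A_0 = 1, A_2 = 6, A_3 = 4, A_4 = 1, A_5 = 4. Minimum distance d = 2.

Enumerate all 2^4 = 16 messages m ∈ F_2^4.
For each, compute codeword c = mG in F_2^8, then tally its weight.
  m = 0000 → c = 00000000, weight = 0.
  m = 1000 → c = 00001110, weight = 3.
  m = 0100 → c = 00000111, weight = 3.
  m = 1100 → c = 00001001, weight = 2.
  m = 0010 → c = 01001111, weight = 5.
  m = 1010 → c = 01000001, weight = 2.
  m = 0110 → c = 01001000, weight = 2.
  m = 1110 → c = 01000110, weight = 3.
  m = 0001 → c = 00101000, weight = 2.
  m = 1001 → c = 00100110, weight = 3.
  m = 0101 → c = 00101111, weight = 5.
  m = 1101 → c = 00100001, weight = 2.
  m = 0011 → c = 01100111, weight = 5.
  m = 1011 → c = 01101001, weight = 4.
  m = 0111 → c = 01100000, weight = 2.
  m = 1111 → c = 01101110, weight = 5.
Tally weights:
  weight 0: 1 codewords.
  weight 2: 6 codewords.
  weight 3: 4 codewords.
  weight 4: 1 codewords.
  weight 5: 4 codewords.
Minimum distance d = smallest w > 0 with A_w > 0 = 2.
Sanity: Σ A_w = 16 = 2^4 = 16 ✓.


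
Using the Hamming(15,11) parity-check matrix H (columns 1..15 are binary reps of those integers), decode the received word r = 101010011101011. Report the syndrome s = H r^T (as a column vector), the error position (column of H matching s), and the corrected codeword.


s = (0, 0, 0, 1)^T, error position = 1, corrected codeword c = 001010011101011

Compute s = H r^T mod 2 one row at a time:
  s_1 = 1 + 1 + 1 + 0 + 1 + 0 + 1 + 1 = 6 ≡ 0 (mod 2).
  s_2 = 0 + 1 + 0 + 0 + 1 + 0 + 1 + 1 = 4 ≡ 0 (mod 2).
  s_3 = 0 + 1 + 0 + 0 + 1 + 0 + 1 + 1 = 4 ≡ 0 (mod 2).
  s_4 = 1 + 1 + 1 + 0 + 1 + 0 + 0 + 1 = 5 ≡ 1 (mod 2).
s = (0, 0, 0, 1)^T — this equals column 1 of H (binary 0001), so error is at position 1.
Correct: flip bit 1 of r = 101010011101011 to get c = 001010011101011.


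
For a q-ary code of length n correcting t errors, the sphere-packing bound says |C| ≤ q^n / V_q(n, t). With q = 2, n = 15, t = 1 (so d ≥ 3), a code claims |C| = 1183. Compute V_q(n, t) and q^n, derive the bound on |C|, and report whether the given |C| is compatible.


V_q(n, t) = 16, q^n = 32768, Hamming bound = 2048, |C| = 1183 ≤ bound (satisfied).

Step 1: Compute V_q(n, t) = Σ_{j=0}^1 C(n, j) (q−1)^j.
  j = 0: C(15,0)·(1)^0 = 1·1 = 1.
  j = 1: C(15,1)·(1)^1 = 15·1 = 15.
  V_q(n, t) = 1 + 15 = 16.
Step 2: q^n = 2^15 = 32768.
Step 3: Hamming bound ⌊q^n / V_q(n,t)⌋ = ⌊32768/16⌋ = 2048.
Step 4: Compare |C| = 1183 to 2048: satisfied.
The claimed |C| lies below the Hamming bound.


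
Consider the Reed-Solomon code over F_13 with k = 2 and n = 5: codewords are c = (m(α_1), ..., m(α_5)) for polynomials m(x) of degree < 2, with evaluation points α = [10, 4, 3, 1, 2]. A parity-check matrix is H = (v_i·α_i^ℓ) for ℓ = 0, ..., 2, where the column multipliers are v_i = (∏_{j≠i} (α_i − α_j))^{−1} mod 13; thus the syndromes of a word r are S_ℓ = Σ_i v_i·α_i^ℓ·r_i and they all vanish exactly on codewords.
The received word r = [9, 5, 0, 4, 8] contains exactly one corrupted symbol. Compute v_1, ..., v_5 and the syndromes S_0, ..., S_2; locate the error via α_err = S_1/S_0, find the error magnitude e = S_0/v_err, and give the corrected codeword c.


S = (7, 7, 7), error at position 4, error magnitude e = 1, c = [9, 5, 0, 3, 8].

Step 1: column multipliers v_i = (∏_{j≠i}(α_i − α_j))^{−1} mod 13.
  i = 1 (α = 10): (10−4)(10−3)(10−1)(10−2) = 6·7·9·8 = 3024 ≡ 8, so v_1 = 8^{−1} = 5 (mod 13).
  i = 2 (α = 4): (4−10)(4−3)(4−1)(4−2) = (−6)·1·3·2 = −36 ≡ 3, so v_2 = 3^{−1} = 9 (mod 13).
  i = 3 (α = 3): (3−10)(3−4)(3−1)(3−2) = (−7)·(−1)·2·1 = 14 ≡ 1, so v_3 = 1^{−1} = 1 (mod 13).
  i = 4 (α = 1): (1−10)(1−4)(1−3)(1−2) = (−9)·(−3)·(−2)·(−1) = 54 ≡ 2, so v_4 = 2^{−1} = 7 (mod 13).
  i = 5 (α = 2): (2−10)(2−4)(2−3)(2−1) = (−8)·(−2)·(−1)·1 = −16 ≡ 10, so v_5 = 10^{−1} = 4 (mod 13).
  v = [5, 9, 1, 7, 4].
Step 2: syndromes of r = [9, 5, 0, 4, 8] (all sums mod 13).
  S_0 = Σ v_i r_i = 5·9 + 9·5 + 1·0 + 7·4 + 4·8 = 150 ≡ 7.
  S_1 = Σ v_i α_i r_i = 5·10·9 + 9·4·5 + 1·3·0 + 7·1·4 + 4·2·8 = 722 ≡ 7.
  α_i^2 mod 13 = [9, 3, 9, 1, 4].
  S_2 = Σ v_i α_i^2 r_i = 5·9·9 + 9·3·5 + 1·9·0 + 7·1·4 + 4·4·8 = 696 ≡ 7.
  S = (7, 7, 7) ≠ 0, so r is not a codeword (an error is present).
Step 3: locate the error. For a single error e at position i, S_ℓ = v_i·e·α_i^ℓ, so α_err = S_1/S_0.
  S_0^{−1} = 7^{−1} = 2 (mod 13), so α_err = 7·2 = 14 ≡ 1 = α_4. Error position i = 4.
  Consistency check: S_2/S_1 = 7·2 = 14 ≡ 1 = α_err ✓ (single-error assumption holds).
Step 4: error magnitude e = S_0/v_4 = S_0·∏_{j≠4}(α_4 − α_j) = 7·2 = 14 ≡ 1 (mod 13).
Step 5: correct position 4: c_4 = r_4 − e = 4 − 1 ≡ 3 (mod 13). Hence c = [9, 5, 0, 3, 8].
  Check: interpolating c through the α_i gives m(x) = 11 + 5·x (degree < 2) with m(α_i) = c_i for every i, so c is indeed a codeword.


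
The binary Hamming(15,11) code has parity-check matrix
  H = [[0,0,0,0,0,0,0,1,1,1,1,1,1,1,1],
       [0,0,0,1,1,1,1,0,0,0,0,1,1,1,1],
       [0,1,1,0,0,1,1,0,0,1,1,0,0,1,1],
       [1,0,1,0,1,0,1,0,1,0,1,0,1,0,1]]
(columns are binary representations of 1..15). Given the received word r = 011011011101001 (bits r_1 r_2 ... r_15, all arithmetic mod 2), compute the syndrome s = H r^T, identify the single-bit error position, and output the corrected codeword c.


s = (1, 0, 1, 0)^T, error position = 10, corrected codeword c = 011011011001001

Compute s = H r^T mod 2 one row at a time:
  s_1 = 1 + 1 + 1 + 0 + 1 + 0 + 0 + 1 = 5 ≡ 1 (mod 2).
  s_2 = 0 + 1 + 1 + 0 + 1 + 0 + 0 + 1 = 4 ≡ 0 (mod 2).
  s_3 = 1 + 1 + 1 + 0 + 1 + 0 + 0 + 1 = 5 ≡ 1 (mod 2).
  s_4 = 0 + 1 + 1 + 0 + 1 + 0 + 0 + 1 = 4 ≡ 0 (mod 2).
s = (1, 0, 1, 0)^T — this equals column 10 of H (binary 1010), so error is at position 10.
Correct: flip bit 10 of r = 011011011101001 to get c = 011011011001001.


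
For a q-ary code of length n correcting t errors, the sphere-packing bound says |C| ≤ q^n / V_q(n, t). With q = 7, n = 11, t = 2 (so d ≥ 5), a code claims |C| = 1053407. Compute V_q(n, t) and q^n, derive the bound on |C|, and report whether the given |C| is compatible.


V_q(n, t) = 2047, q^n = 1977326743, Hamming bound = 965963, |C| = 1053407 > bound (violated).

Step 1: Compute V_q(n, t) = Σ_{j=0}^2 C(n, j) (q−1)^j.
  j = 0: C(11,0)·(6)^0 = 1·1 = 1.
  j = 1: C(11,1)·(6)^1 = 11·6 = 66.
  j = 2: C(11,2)·(6)^2 = 55·36 = 1980.
  V_q(n, t) = 1 + 66 + 1980 = 2047.
Step 2: q^n = 7^11 = 1977326743.
Step 3: Hamming bound ⌊q^n / V_q(n,t)⌋ = ⌊1977326743/2047⌋ = 965963.
Step 4: Compare |C| = 1053407 to 965963: violated.
The claimed |C| lies above the Hamming bound, so no 7-ary code of length 11 with d ≥ 5 can have 1053407 codewords.


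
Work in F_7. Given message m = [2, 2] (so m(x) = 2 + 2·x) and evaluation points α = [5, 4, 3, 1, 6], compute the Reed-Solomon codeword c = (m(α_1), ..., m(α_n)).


c = [5, 3, 1, 4, 0]

Message polynomial: m(x) = 2 + 2·x (mod 7).
For each evaluation point α_i, compute m(α_i) mod 7:
  α_1 = 5: Horner steps 2 → 5, so m(5) = 5.
  α_2 = 4: Horner steps 2 → 3, so m(4) = 3.
  α_3 = 3: Horner steps 2 → 1, so m(3) = 1.
  α_4 = 1: Horner steps 2 → 4, so m(1) = 4.
  α_5 = 6: Horner steps 2 → 0, so m(6) = 0.
Codeword c = [5, 3, 1, 4, 0] ∈ F_7^5.


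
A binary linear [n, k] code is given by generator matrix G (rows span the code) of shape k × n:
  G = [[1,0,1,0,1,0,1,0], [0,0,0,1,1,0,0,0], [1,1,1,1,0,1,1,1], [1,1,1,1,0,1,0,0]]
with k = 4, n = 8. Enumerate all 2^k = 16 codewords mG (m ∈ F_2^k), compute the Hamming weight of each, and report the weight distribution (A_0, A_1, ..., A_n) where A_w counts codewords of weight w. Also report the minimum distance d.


Weight distribution: A_0 = 1, A_2 = 2, A_3 = 2, A_4 = 5, A_5 = 4, A_7 = 2. Minimum distance d = 2.

Enumerate all 2^4 = 16 messages m ∈ F_2^4.
For each, compute codeword c = mG in F_2^8, then tally its weight.
  m = 0000 → c = 00000000, weight = 0.
  m = 1000 → c = 10101010, weight = 4.
  m = 0100 → c = 00011000, weight = 2.
  m = 1100 → c = 10110010, weight = 4.
  m = 0010 → c = 11110111, weight = 7.
  m = 1010 → c = 01011101, weight = 5.
  m = 0110 → c = 11101111, weight = 7.
  m = 1110 → c = 01000101, weight = 3.
  m = 0001 → c = 11110100, weight = 5.
  m = 1001 → c = 01011110, weight = 5.
  m = 0101 → c = 11101100, weight = 5.
  m = 1101 → c = 01000110, weight = 3.
  m = 0011 → c = 00000011, weight = 2.
  m = 1011 → c = 10101001, weight = 4.
  m = 0111 → c = 00011011, weight = 4.
  m = 1111 → c = 10110001, weight = 4.
Tally weights:
  weight 0: 1 codewords.
  weight 2: 2 codewords.
  weight 3: 2 codewords.
  weight 4: 5 codewords.
  weight 5: 4 codewords.
  weight 7: 2 codewords.
Minimum distance d = smallest w > 0 with A_w > 0 = 2.
Sanity: Σ A_w = 16 = 2^4 = 16 ✓.


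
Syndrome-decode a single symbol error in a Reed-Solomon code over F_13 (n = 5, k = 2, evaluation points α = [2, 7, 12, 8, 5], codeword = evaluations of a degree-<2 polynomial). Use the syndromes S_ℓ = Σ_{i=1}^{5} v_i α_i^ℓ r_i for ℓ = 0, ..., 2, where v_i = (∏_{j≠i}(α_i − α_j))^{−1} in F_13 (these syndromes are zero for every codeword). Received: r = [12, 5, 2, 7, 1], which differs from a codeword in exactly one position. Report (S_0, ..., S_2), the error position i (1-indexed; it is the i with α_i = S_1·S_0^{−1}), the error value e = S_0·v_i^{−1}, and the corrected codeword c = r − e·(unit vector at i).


S = (10, 7, 1), error at position 1, error magnitude e = 4, c = [8, 5, 2, 7, 1].

Step 1: column multipliers v_i = (∏_{j≠i}(α_i − α_j))^{−1} mod 13.
  i = 1 (α = 2): (2−7)(2−12)(2−8)(2−5) = (−5)·(−10)·(−6)·(−3) = 900 ≡ 3, so v_1 = 3^{−1} = 9 (mod 13).
  i = 2 (α = 7): (7−2)(7−12)(7−8)(7−5) = 5·(−5)·(−1)·2 = 50 ≡ 11, so v_2 = 11^{−1} = 6 (mod 13).
  i = 3 (α = 12): (12−2)(12−7)(12−8)(12−5) = 10·5·4·7 = 1400 ≡ 9, so v_3 = 9^{−1} = 3 (mod 13).
  i = 4 (α = 8): (8−2)(8−7)(8−12)(8−5) = 6·1·(−4)·3 = −72 ≡ 6, so v_4 = 6^{−1} = 11 (mod 13).
  i = 5 (α = 5): (5−2)(5−7)(5−12)(5−8) = 3·(−2)·(−7)·(−3) = −126 ≡ 4, so v_5 = 4^{−1} = 10 (mod 13).
  v = [9, 6, 3, 11, 10].
Step 2: syndromes of r = [12, 5, 2, 7, 1] (all sums mod 13).
  S_0 = Σ v_i r_i = 9·12 + 6·5 + 3·2 + 11·7 + 10·1 = 231 ≡ 10.
  S_1 = Σ v_i α_i r_i = 9·2·12 + 6·7·5 + 3·12·2 + 11·8·7 + 10·5·1 = 1164 ≡ 7.
  α_i^2 mod 13 = [4, 10, 1, 12, 12].
  S_2 = Σ v_i α_i^2 r_i = 9·4·12 + 6·10·5 + 3·1·2 + 11·12·7 + 10·12·1 = 1782 ≡ 1.
  S = (10, 7, 1) ≠ 0, so r is not a codeword (an error is present).
Step 3: locate the error. For a single error e at position i, S_ℓ = v_i·e·α_i^ℓ, so α_err = S_1/S_0.
  S_0^{−1} = 10^{−1} = 4 (mod 13), so α_err = 7·4 = 28 ≡ 2 = α_1. Error position i = 1.
  Consistency check: S_2/S_1 = 1·2 = 2 ≡ 2 = α_err ✓ (single-error assumption holds).
Step 4: error magnitude e = S_0/v_1 = S_0·∏_{j≠1}(α_1 − α_j) = 10·3 = 30 ≡ 4 (mod 13).
Step 5: correct position 1: c_1 = r_1 − e = 12 − 4 ≡ 8 (mod 13). Hence c = [8, 5, 2, 7, 1].
  Check: interpolating c through the α_i gives m(x) = 4 + 2·x (degree < 2) with m(α_i) = c_i for every i, so c is indeed a codeword.


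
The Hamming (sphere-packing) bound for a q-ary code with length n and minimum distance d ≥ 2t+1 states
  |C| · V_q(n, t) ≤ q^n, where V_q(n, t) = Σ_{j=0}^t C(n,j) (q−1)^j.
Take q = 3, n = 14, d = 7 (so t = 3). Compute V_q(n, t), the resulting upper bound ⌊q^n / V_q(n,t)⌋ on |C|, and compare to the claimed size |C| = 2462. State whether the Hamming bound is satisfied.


V_q(n, t) = 3305, q^n = 4782969, Hamming bound = 1447, |C| = 2462 > bound (violated).

Step 1: Compute V_q(n, t) = Σ_{j=0}^3 C(n, j) (q−1)^j.
  j = 0: C(14,0)·(2)^0 = 1·1 = 1.
  j = 1: C(14,1)·(2)^1 = 14·2 = 28.
  j = 2: C(14,2)·(2)^2 = 91·4 = 364.
  j = 3: C(14,3)·(2)^3 = 364·8 = 2912.
  V_q(n, t) = 1 + 28 + 364 + 2912 = 3305.
Step 2: q^n = 3^14 = 4782969.
Step 3: Hamming bound ⌊q^n / V_q(n,t)⌋ = ⌊4782969/3305⌋ = 1447.
Step 4: Compare |C| = 2462 to 1447: violated.
The claimed |C| lies above the Hamming bound, so no 3-ary code of length 14 with d ≥ 7 can have 2462 codewords.


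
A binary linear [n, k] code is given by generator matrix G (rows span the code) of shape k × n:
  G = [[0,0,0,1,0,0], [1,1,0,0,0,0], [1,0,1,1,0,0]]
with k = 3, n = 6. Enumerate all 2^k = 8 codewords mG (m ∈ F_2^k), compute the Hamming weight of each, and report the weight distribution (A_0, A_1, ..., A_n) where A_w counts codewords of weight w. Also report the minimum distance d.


Weight distribution: A_0 = 1, A_1 = 1, A_2 = 3, A_3 = 3. Minimum distance d = 1.

Enumerate all 2^3 = 8 messages m ∈ F_2^3.
For each, compute codeword c = mG in F_2^6, then tally its weight.
  m = 000 → c = 000000, weight = 0.
  m = 100 → c = 000100, weight = 1.
  m = 010 → c = 110000, weight = 2.
  m = 110 → c = 110100, weight = 3.
  m = 001 → c = 101100, weight = 3.
  m = 101 → c = 101000, weight = 2.
  m = 011 → c = 011100, weight = 3.
  m = 111 → c = 011000, weight = 2.
Tally weights:
  weight 0: 1 codewords.
  weight 1: 1 codewords.
  weight 2: 3 codewords.
  weight 3: 3 codewords.
Minimum distance d = smallest w > 0 with A_w > 0 = 1.
Sanity: Σ A_w = 8 = 2^3 = 8 ✓.


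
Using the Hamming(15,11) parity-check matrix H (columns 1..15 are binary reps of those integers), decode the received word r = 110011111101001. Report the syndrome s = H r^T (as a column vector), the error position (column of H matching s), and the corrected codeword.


s = (1, 1, 1, 1)^T, error position = 15, corrected codeword c = 110011111101000

Compute s = H r^T mod 2 one row at a time:
  s_1 = 1 + 1 + 1 + 0 + 1 + 0 + 0 + 1 = 5 ≡ 1 (mod 2).
  s_2 = 0 + 1 + 1 + 1 + 1 + 0 + 0 + 1 = 5 ≡ 1 (mod 2).
  s_3 = 1 + 0 + 1 + 1 + 1 + 0 + 0 + 1 = 5 ≡ 1 (mod 2).
  s_4 = 1 + 0 + 1 + 1 + 1 + 0 + 0 + 1 = 5 ≡ 1 (mod 2).
s = (1, 1, 1, 1)^T — this equals column 15 of H (binary 1111), so error is at position 15.
Correct: flip bit 15 of r = 110011111101001 to get c = 110011111101000.


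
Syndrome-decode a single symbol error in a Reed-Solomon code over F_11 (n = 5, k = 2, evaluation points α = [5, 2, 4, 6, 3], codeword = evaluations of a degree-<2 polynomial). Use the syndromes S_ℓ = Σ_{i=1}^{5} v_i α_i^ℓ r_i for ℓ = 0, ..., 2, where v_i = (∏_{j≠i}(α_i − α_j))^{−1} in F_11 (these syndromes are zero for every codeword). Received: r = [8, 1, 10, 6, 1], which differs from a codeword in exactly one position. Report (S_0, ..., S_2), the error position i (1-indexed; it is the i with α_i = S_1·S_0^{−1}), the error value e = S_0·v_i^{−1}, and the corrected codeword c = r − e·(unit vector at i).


S = (10, 9, 7), error at position 2, error magnitude e = 9, c = [8, 3, 10, 6, 1].

Step 1: column multipliers v_i = (∏_{j≠i}(α_i − α_j))^{−1} mod 11.
  i = 1 (α = 5): (5−2)(5−4)(5−6)(5−3) = 3·1·(−1)·2 = −6 ≡ 5, so v_1 = 5^{−1} = 9 (mod 11).
  i = 2 (α = 2): (2−5)(2−4)(2−6)(2−3) = (−3)·(−2)·(−4)·(−1) = 24 ≡ 2, so v_2 = 2^{−1} = 6 (mod 11).
  i = 3 (α = 4): (4−5)(4−2)(4−6)(4−3) = (−1)·2·(−2)·1 = 4 ≡ 4, so v_3 = 4^{−1} = 3 (mod 11).
  i = 4 (α = 6): (6−5)(6−2)(6−4)(6−3) = 1·4·2·3 = 24 ≡ 2, so v_4 = 2^{−1} = 6 (mod 11).
  i = 5 (α = 3): (3−5)(3−2)(3−4)(3−6) = (−2)·1·(−1)·(−3) = −6 ≡ 5, so v_5 = 5^{−1} = 9 (mod 11).
  v = [9, 6, 3, 6, 9].
Step 2: syndromes of r = [8, 1, 10, 6, 1] (all sums mod 11).
  S_0 = Σ v_i r_i = 9·8 + 6·1 + 3·10 + 6·6 + 9·1 = 153 ≡ 10.
  S_1 = Σ v_i α_i r_i = 9·5·8 + 6·2·1 + 3·4·10 + 6·6·6 + 9·3·1 = 735 ≡ 9.
  α_i^2 mod 11 = [3, 4, 5, 3, 9].
  S_2 = Σ v_i α_i^2 r_i = 9·3·8 + 6·4·1 + 3·5·10 + 6·3·6 + 9·9·1 = 579 ≡ 7.
  S = (10, 9, 7) ≠ 0, so r is not a codeword (an error is present).
Step 3: locate the error. For a single error e at position i, S_ℓ = v_i·e·α_i^ℓ, so α_err = S_1/S_0.
  S_0^{−1} = 10^{−1} = 10 (mod 11), so α_err = 9·10 = 90 ≡ 2 = α_2. Error position i = 2.
  Consistency check: S_2/S_1 = 7·5 = 35 ≡ 2 = α_err ✓ (single-error assumption holds).
Step 4: error magnitude e = S_0/v_2 = S_0·∏_{j≠2}(α_2 − α_j) = 10·2 = 20 ≡ 9 (mod 11).
Step 5: correct position 2: c_2 = r_2 − e = 1 − 9 ≡ 3 (mod 11). Hence c = [8, 3, 10, 6, 1].
  Check: interpolating c through the α_i gives m(x) = 7 + 9·x (degree < 2) with m(α_i) = c_i for every i, so c is indeed a codeword.


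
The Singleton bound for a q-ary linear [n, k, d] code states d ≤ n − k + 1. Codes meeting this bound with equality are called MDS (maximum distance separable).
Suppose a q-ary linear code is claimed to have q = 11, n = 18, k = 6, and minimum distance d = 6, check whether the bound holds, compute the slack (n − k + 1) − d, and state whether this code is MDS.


Singleton RHS = n − k + 1 = 13, slack = 7, bound satisfied, not MDS.

Singleton bound: d ≤ n − k + 1.
Here n = 18, k = 6, so n − k + 1 = 13.
Given d = 6, check d ≤ 13: YES.
Slack = (n − k + 1) − d = 7.
The code is NOT MDS (slack = 7 > 0).
Description: the claimed parameters are [18, 6, 6]_11; such a code would be non-MDS.


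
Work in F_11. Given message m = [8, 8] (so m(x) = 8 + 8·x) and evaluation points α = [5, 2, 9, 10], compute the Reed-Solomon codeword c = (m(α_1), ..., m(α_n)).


c = [4, 2, 3, 0]

Message polynomial: m(x) = 8 + 8·x (mod 11).
For each evaluation point α_i, compute m(α_i) mod 11:
  α_1 = 5: Horner steps 8 → 4, so m(5) = 4.
  α_2 = 2: Horner steps 8 → 2, so m(2) = 2.
  α_3 = 9: Horner steps 8 → 3, so m(9) = 3.
  α_4 = 10: Horner steps 8 → 0, so m(10) = 0.
Codeword c = [4, 2, 3, 0] ∈ F_11^4.


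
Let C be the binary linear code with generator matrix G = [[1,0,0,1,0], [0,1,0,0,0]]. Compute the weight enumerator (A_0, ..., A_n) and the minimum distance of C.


Weight distribution: A_0 = 1, A_1 = 1, A_2 = 1, A_3 = 1. Minimum distance d = 1.

Enumerate all 2^2 = 4 messages m ∈ F_2^2.
For each, compute codeword c = mG in F_2^5, then tally its weight.
  m = 00 → c = 00000, weight = 0.
  m = 10 → c = 10010, weight = 2.
  m = 01 → c = 01000, weight = 1.
  m = 11 → c = 11010, weight = 3.
Tally weights:
  weight 0: 1 codewords.
  weight 1: 1 codewords.
  weight 2: 1 codewords.
  weight 3: 1 codewords.
Minimum distance d = smallest w > 0 with A_w > 0 = 1.
Sanity: Σ A_w = 4 = 2^2 = 4 ✓.


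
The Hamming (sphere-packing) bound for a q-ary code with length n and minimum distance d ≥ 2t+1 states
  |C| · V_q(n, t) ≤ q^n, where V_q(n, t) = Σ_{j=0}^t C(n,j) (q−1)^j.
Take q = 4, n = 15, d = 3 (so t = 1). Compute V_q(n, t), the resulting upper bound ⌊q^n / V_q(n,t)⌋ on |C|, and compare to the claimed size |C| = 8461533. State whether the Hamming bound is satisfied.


V_q(n, t) = 46, q^n = 1073741824, Hamming bound = 23342213, |C| = 8461533 ≤ bound (satisfied).

Step 1: Compute V_q(n, t) = Σ_{j=0}^1 C(n, j) (q−1)^j.
  j = 0: C(15,0)·(3)^0 = 1·1 = 1.
  j = 1: C(15,1)·(3)^1 = 15·3 = 45.
  V_q(n, t) = 1 + 45 = 46.
Step 2: q^n = 4^15 = 1073741824.
Step 3: Hamming bound ⌊q^n / V_q(n,t)⌋ = ⌊1073741824/46⌋ = 23342213.
Step 4: Compare |C| = 8461533 to 23342213: satisfied.
The claimed |C| lies below the Hamming bound.


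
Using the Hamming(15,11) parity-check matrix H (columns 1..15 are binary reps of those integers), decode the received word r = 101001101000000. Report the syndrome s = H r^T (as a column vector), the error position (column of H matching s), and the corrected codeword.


s = (1, 0, 1, 0)^T, error position = 10, corrected codeword c = 101001101100000

Compute s = H r^T mod 2 one row at a time:
  s_1 = 0 + 1 + 0 + 0 + 0 + 0 + 0 + 0 = 1 ≡ 1 (mod 2).
  s_2 = 0 + 0 + 1 + 1 + 0 + 0 + 0 + 0 = 2 ≡ 0 (mod 2).
  s_3 = 0 + 1 + 1 + 1 + 0 + 0 + 0 + 0 = 3 ≡ 1 (mod 2).
  s_4 = 1 + 1 + 0 + 1 + 1 + 0 + 0 + 0 = 4 ≡ 0 (mod 2).
s = (1, 0, 1, 0)^T — this equals column 10 of H (binary 1010), so error is at position 10.
Correct: flip bit 10 of r = 101001101000000 to get c = 101001101100000.


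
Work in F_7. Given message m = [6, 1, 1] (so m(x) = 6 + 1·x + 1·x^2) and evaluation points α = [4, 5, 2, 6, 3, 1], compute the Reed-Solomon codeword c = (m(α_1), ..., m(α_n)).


c = [5, 1, 5, 6, 4, 1]

Message polynomial: m(x) = 6 + 1·x + 1·x^2 (mod 7).
For each evaluation point α_i, compute m(α_i) mod 7:
  α_1 = 4: Horner steps 1 → 5 → 5, so m(4) = 5.
  α_2 = 5: Horner steps 1 → 6 → 1, so m(5) = 1.
  α_3 = 2: Horner steps 1 → 3 → 5, so m(2) = 5.
  α_4 = 6: Horner steps 1 → 0 → 6, so m(6) = 6.
  α_5 = 3: Horner steps 1 → 4 → 4, so m(3) = 4.
  α_6 = 1: Horner steps 1 → 2 → 1, so m(1) = 1.
Codeword c = [5, 1, 5, 6, 4, 1] ∈ F_7^6.


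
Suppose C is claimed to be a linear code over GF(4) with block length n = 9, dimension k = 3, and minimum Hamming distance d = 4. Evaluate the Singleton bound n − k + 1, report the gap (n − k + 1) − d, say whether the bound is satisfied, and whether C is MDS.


Singleton RHS = n − k + 1 = 7, slack = 3, bound satisfied, not MDS.

Singleton bound: d ≤ n − k + 1.
Here n = 9, k = 3, so n − k + 1 = 7.
Given d = 4, check d ≤ 7: YES.
Slack = (n − k + 1) − d = 3.
The code is NOT MDS (slack = 3 > 0).
Description: the claimed parameters are [9, 3, 4]_4; such a code would be non-MDS.


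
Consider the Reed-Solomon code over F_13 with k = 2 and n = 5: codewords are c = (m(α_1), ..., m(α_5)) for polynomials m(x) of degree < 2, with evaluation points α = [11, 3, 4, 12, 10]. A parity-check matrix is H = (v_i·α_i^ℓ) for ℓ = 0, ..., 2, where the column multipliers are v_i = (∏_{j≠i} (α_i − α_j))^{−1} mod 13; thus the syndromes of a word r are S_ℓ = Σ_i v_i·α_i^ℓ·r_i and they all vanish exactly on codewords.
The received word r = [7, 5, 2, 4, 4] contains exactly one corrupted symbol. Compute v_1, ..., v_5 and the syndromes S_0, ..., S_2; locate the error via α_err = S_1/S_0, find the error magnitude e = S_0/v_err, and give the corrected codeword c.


S = (12, 3, 4), error at position 5, error magnitude e = 7, c = [7, 5, 2, 4, 10].

Step 1: column multipliers v_i = (∏_{j≠i}(α_i − α_j))^{−1} mod 13.
  i = 1 (α = 11): (11−3)(11−4)(11−12)(11−10) = 8·7·(−1)·1 = −56 ≡ 9, so v_1 = 9^{−1} = 3 (mod 13).
  i = 2 (α = 3): (3−11)(3−4)(3−12)(3−10) = (−8)·(−1)·(−9)·(−7) = 504 ≡ 10, so v_2 = 10^{−1} = 4 (mod 13).
  i = 3 (α = 4): (4−11)(4−3)(4−12)(4−10) = (−7)·1·(−8)·(−6) = −336 ≡ 2, so v_3 = 2^{−1} = 7 (mod 13).
  i = 4 (α = 12): (12−11)(12−3)(12−4)(12−10) = 1·9·8·2 = 144 ≡ 1, so v_4 = 1^{−1} = 1 (mod 13).
  i = 5 (α = 10): (10−11)(10−3)(10−4)(10−12) = (−1)·7·6·(−2) = 84 ≡ 6, so v_5 = 6^{−1} = 11 (mod 13).
  v = [3, 4, 7, 1, 11].
Step 2: syndromes of r = [7, 5, 2, 4, 4] (all sums mod 13).
  S_0 = Σ v_i r_i = 3·7 + 4·5 + 7·2 + 1·4 + 11·4 = 103 ≡ 12.
  S_1 = Σ v_i α_i r_i = 3·11·7 + 4·3·5 + 7·4·2 + 1·12·4 + 11·10·4 = 835 ≡ 3.
  α_i^2 mod 13 = [4, 9, 3, 1, 9].
  S_2 = Σ v_i α_i^2 r_i = 3·4·7 + 4·9·5 + 7·3·2 + 1·1·4 + 11·9·4 = 706 ≡ 4.
  S = (12, 3, 4) ≠ 0, so r is not a codeword (an error is present).
Step 3: locate the error. For a single error e at position i, S_ℓ = v_i·e·α_i^ℓ, so α_err = S_1/S_0.
  S_0^{−1} = 12^{−1} = 12 (mod 13), so α_err = 3·12 = 36 ≡ 10 = α_5. Error position i = 5.
  Consistency check: S_2/S_1 = 4·9 = 36 ≡ 10 = α_err ✓ (single-error assumption holds).
Step 4: error magnitude e = S_0/v_5 = S_0·∏_{j≠5}(α_5 − α_j) = 12·6 = 72 ≡ 7 (mod 13).
Step 5: correct position 5: c_5 = r_5 − e = 4 − 7 ≡ 10 (mod 13). Hence c = [7, 5, 2, 4, 10].
  Check: interpolating c through the α_i gives m(x) = 1 + 10·x (degree < 2) with m(α_i) = c_i for every i, so c is indeed a codeword.


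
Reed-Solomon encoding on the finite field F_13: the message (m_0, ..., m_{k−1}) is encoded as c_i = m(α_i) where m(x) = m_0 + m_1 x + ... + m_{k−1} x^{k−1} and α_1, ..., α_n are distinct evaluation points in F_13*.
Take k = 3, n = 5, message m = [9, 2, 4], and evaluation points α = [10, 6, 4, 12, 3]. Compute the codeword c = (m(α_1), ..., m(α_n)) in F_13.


c = [0, 9, 3, 11, 12]

Message polynomial: m(x) = 9 + 2·x + 4·x^2 (mod 13).
For each evaluation point α_i, compute m(α_i) mod 13:
  α_1 = 10: Horner steps 4 → 3 → 0, so m(10) = 0.
  α_2 = 6: Horner steps 4 → 0 → 9, so m(6) = 9.
  α_3 = 4: Horner steps 4 → 5 → 3, so m(4) = 3.
  α_4 = 12: Horner steps 4 → 11 → 11, so m(12) = 11.
  α_5 = 3: Horner steps 4 → 1 → 12, so m(3) = 12.
Codeword c = [0, 9, 3, 11, 12] ∈ F_13^5.


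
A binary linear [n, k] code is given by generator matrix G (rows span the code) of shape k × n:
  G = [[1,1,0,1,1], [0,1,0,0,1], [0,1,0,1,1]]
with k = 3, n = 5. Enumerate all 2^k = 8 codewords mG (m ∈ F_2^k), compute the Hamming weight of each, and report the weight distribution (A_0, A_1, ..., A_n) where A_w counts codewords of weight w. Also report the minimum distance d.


Weight distribution: A_0 = 1, A_1 = 2, A_2 = 2, A_3 = 2, A_4 = 1. Minimum distance d = 1.

Enumerate all 2^3 = 8 messages m ∈ F_2^3.
For each, compute codeword c = mG in F_2^5, then tally its weight.
  m = 000 → c = 00000, weight = 0.
  m = 100 → c = 11011, weight = 4.
  m = 010 → c = 01001, weight = 2.
  m = 110 → c = 10010, weight = 2.
  m = 001 → c = 01011, weight = 3.
  m = 101 → c = 10000, weight = 1.
  m = 011 → c = 00010, weight = 1.
  m = 111 → c = 11001, weight = 3.
Tally weights:
  weight 0: 1 codewords.
  weight 1: 2 codewords.
  weight 2: 2 codewords.
  weight 3: 2 codewords.
  weight 4: 1 codewords.
Minimum distance d = smallest w > 0 with A_w > 0 = 1.
Sanity: Σ A_w = 8 = 2^3 = 8 ✓.


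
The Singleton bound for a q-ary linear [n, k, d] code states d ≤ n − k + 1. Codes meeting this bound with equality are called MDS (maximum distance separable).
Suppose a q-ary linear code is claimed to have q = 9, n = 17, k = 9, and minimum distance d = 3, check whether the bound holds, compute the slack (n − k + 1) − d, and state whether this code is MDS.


Singleton RHS = n − k + 1 = 9, slack = 6, bound satisfied, not MDS.

Singleton bound: d ≤ n − k + 1.
Here n = 17, k = 9, so n − k + 1 = 9.
Given d = 3, check d ≤ 9: YES.
Slack = (n − k + 1) − d = 6.
The code is NOT MDS (slack = 6 > 0).
Description: the claimed parameters are [17, 9, 3]_9; such a code would be non-MDS.


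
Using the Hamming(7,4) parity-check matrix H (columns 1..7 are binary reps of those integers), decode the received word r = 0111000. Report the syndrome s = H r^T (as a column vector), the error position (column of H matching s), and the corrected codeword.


s = (1, 0, 1)^T, error position = 5, corrected codeword c = 0111100

Compute s = H r^T mod 2 one row at a time:
  s_1 = 1 + 0 + 0 + 0 = 1 ≡ 1 (mod 2).
  s_2 = 1 + 1 + 0 + 0 = 2 ≡ 0 (mod 2).
  s_3 = 0 + 1 + 0 + 0 = 1 ≡ 1 (mod 2).
s = (1, 0, 1)^T — this equals column 5 of H (binary 101), so error is at position 5.
Correct: flip bit 5 of r = 0111000 to get c = 0111100.


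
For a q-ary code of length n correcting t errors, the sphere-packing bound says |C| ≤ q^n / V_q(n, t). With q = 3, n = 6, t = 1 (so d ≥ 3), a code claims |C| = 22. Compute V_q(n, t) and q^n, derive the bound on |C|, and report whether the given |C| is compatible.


V_q(n, t) = 13, q^n = 729, Hamming bound = 56, |C| = 22 ≤ bound (satisfied).

Step 1: Compute V_q(n, t) = Σ_{j=0}^1 C(n, j) (q−1)^j.
  j = 0: C(6,0)·(2)^0 = 1·1 = 1.
  j = 1: C(6,1)·(2)^1 = 6·2 = 12.
  V_q(n, t) = 1 + 12 = 13.
Step 2: q^n = 3^6 = 729.
Step 3: Hamming bound ⌊q^n / V_q(n,t)⌋ = ⌊729/13⌋ = 56.
Step 4: Compare |C| = 22 to 56: satisfied.
The claimed |C| lies below the Hamming bound.


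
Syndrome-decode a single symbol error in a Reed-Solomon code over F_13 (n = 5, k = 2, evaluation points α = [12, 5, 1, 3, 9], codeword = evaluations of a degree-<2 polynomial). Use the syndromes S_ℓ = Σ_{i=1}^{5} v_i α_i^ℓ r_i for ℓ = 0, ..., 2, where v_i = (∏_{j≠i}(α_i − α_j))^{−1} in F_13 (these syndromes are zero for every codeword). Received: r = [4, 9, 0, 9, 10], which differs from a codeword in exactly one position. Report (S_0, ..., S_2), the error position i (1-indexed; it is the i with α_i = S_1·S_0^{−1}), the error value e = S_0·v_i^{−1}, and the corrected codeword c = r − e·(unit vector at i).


S = (10, 11, 3), error at position 2, error magnitude e = 4, c = [4, 5, 0, 9, 10].

Step 1: column multipliers v_i = (∏_{j≠i}(α_i − α_j))^{−1} mod 13.
  i = 1 (α = 12): (12−5)(12−1)(12−3)(12−9) = 7·11·9·3 = 2079 ≡ 12, so v_1 = 12^{−1} = 12 (mod 13).
  i = 2 (α = 5): (5−12)(5−1)(5−3)(5−9) = (−7)·4·2·(−4) = 224 ≡ 3, so v_2 = 3^{−1} = 9 (mod 13).
  i = 3 (α = 1): (1−12)(1−5)(1−3)(1−9) = (−11)·(−4)·(−2)·(−8) = 704 ≡ 2, so v_3 = 2^{−1} = 7 (mod 13).
  i = 4 (α = 3): (3−12)(3−5)(3−1)(3−9) = (−9)·(−2)·2·(−6) = −216 ≡ 5, so v_4 = 5^{−1} = 8 (mod 13).
  i = 5 (α = 9): (9−12)(9−5)(9−1)(9−3) = (−3)·4·8·6 = −576 ≡ 9, so v_5 = 9^{−1} = 3 (mod 13).
  v = [12, 9, 7, 8, 3].
Step 2: syndromes of r = [4, 9, 0, 9, 10] (all sums mod 13).
  S_0 = Σ v_i r_i = 12·4 + 9·9 + 7·0 + 8·9 + 3·10 = 231 ≡ 10.
  S_1 = Σ v_i α_i r_i = 12·12·4 + 9·5·9 + 7·1·0 + 8·3·9 + 3·9·10 = 1467 ≡ 11.
  α_i^2 mod 13 = [1, 12, 1, 9, 3].
  S_2 = Σ v_i α_i^2 r_i = 12·1·4 + 9·12·9 + 7·1·0 + 8·9·9 + 3·3·10 = 1758 ≡ 3.
  S = (10, 11, 3) ≠ 0, so r is not a codeword (an error is present).
Step 3: locate the error. For a single error e at position i, S_ℓ = v_i·e·α_i^ℓ, so α_err = S_1/S_0.
  S_0^{−1} = 10^{−1} = 4 (mod 13), so α_err = 11·4 = 44 ≡ 5 = α_2. Error position i = 2.
  Consistency check: S_2/S_1 = 3·6 = 18 ≡ 5 = α_err ✓ (single-error assumption holds).
Step 4: error magnitude e = S_0/v_2 = S_0·∏_{j≠2}(α_2 − α_j) = 10·3 = 30 ≡ 4 (mod 13).
Step 5: correct position 2: c_2 = r_2 − e = 9 − 4 ≡ 5 (mod 13). Hence c = [4, 5, 0, 9, 10].
  Check: interpolating c through the α_i gives m(x) = 2 + 11·x (degree < 2) with m(α_i) = c_i for every i, so c is indeed a codeword.


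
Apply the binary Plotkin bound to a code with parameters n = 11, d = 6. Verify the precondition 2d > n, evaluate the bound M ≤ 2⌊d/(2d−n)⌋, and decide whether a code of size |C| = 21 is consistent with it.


Plotkin bound M ≤ 12; given |C| = 21 > bound (violated).

Check applicability: 2d = 12, n = 11.
2d − n = 1 > 0, so Plotkin applies.
Compute d/(2d−n) = 6/1 ≈ 6.0000.
⌊d/(2d−n)⌋ = 6.
Plotkin bound: M ≤ 2·6 = 12.
Given |C| = 21, check: VIOLATED.
This |C| is above the Plotkin bound, so no binary code with n = 11, d = 6 and 21 codewords exists.


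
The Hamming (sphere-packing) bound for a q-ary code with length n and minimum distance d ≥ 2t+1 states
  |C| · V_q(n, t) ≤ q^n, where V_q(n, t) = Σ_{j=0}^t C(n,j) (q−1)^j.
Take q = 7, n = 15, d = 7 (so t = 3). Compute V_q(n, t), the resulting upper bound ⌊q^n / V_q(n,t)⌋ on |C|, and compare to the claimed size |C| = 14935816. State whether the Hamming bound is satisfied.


V_q(n, t) = 102151, q^n = 4747561509943, Hamming bound = 46475918, |C| = 14935816 ≤ bound (satisfied).

Step 1: Compute V_q(n, t) = Σ_{j=0}^3 C(n, j) (q−1)^j.
  j = 0: C(15,0)·(6)^0 = 1·1 = 1.
  j = 1: C(15,1)·(6)^1 = 15·6 = 90.
  j = 2: C(15,2)·(6)^2 = 105·36 = 3780.
  j = 3: C(15,3)·(6)^3 = 455·216 = 98280.
  V_q(n, t) = 1 + 90 + 3780 + 98280 = 102151.
Step 2: q^n = 7^15 = 4747561509943.
Step 3: Hamming bound ⌊q^n / V_q(n,t)⌋ = ⌊4747561509943/102151⌋ = 46475918.
Step 4: Compare |C| = 14935816 to 46475918: satisfied.
The claimed |C| lies below the Hamming bound.


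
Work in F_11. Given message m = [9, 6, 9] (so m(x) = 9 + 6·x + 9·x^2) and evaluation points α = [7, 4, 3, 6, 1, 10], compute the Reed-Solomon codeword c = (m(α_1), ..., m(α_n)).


c = [8, 1, 9, 6, 2, 1]

Message polynomial: m(x) = 9 + 6·x + 9·x^2 (mod 11).
For each evaluation point α_i, compute m(α_i) mod 11:
  α_1 = 7: Horner steps 9 → 3 → 8, so m(7) = 8.
  α_2 = 4: Horner steps 9 → 9 → 1, so m(4) = 1.
  α_3 = 3: Horner steps 9 → 0 → 9, so m(3) = 9.
  α_4 = 6: Horner steps 9 → 5 → 6, so m(6) = 6.
  α_5 = 1: Horner steps 9 → 4 → 2, so m(1) = 2.
  α_6 = 10: Horner steps 9 → 8 → 1, so m(10) = 1.
Codeword c = [8, 1, 9, 6, 2, 1] ∈ F_11^6.
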